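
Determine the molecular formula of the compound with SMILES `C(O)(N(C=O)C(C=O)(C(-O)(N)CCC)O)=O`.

Heavy atoms from the SMILES: 8 C, 2 N, 6 O.
Implicit hydrogens by atom environment:
  3 × C: no H
  3 × O: 1 H each → 3
  3 × O: no H
  2 × C: 2 H each → 4
  2 × C: 1 H each → 2
  1 × C: 3 H
  1 × N: 2 H
  1 × N: no H
  Total hydrogens = 14.
Molecular formula: C8H14N2O6

C8H14N2O6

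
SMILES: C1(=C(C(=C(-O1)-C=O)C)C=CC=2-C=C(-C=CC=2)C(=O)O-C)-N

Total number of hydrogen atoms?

Hydrogens are implicit in SMILES; fill each atom to its normal valence:
  6 × C (aromatic): no H
  4 × C (aromatic): 1 H each → 4
  3 × C: 1 H each → 3
  3 × O: no H
  2 × C: 3 H each → 6
  1 × C: no H
  1 × N: 2 H
  1 × O (aromatic): no H
  Total hydrogens = 15.

15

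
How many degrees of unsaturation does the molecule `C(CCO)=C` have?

1

Molecular formula from the SMILES: C4H8O.
DoU = (2C + 2 + N − H − X)/2 = (2·4 + 2 + 0 − 8 − 0)/2 = 2/2 = 1.
(Structurally: 0 ring(s) + 1 π bond(s) = 1.)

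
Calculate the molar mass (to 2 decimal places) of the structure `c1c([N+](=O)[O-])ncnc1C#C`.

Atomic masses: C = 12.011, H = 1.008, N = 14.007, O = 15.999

149.11

Molecular formula: C6H3N3O2.
M = 6×12.011 + 3×1.008 + 3×14.007 + 2×15.999 = 149.11 g/mol.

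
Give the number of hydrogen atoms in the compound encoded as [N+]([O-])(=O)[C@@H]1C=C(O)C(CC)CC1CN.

Hydrogens are implicit in SMILES; fill each atom to its normal valence:
  4 × C: 1 H each → 4
  3 × C: 2 H each → 6
  1 × C: 3 H
  1 × C: no H
  1 × N: 2 H
  1 × N (charge +1): no H
  1 × O: 1 H
  1 × O: no H
  1 × O (charge -1): no H
  Total hydrogens = 16.

16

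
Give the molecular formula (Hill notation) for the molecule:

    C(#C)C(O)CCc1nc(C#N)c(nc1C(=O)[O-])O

Heavy atoms from the SMILES: 11 C, 3 N, 4 O.
Implicit hydrogens by atom environment:
  4 × C (aromatic): no H
  3 × C: no H
  2 × C: 2 H each → 4
  2 × C: 1 H each → 2
  2 × N (aromatic): no H
  2 × O: 1 H each → 2
  1 × N: no H
  1 × O: no H
  1 × O (charge -1): no H
  Total hydrogens = 8.
Net charge -1.
Molecular formula: C11H8N3O4-

C11H8N3O4-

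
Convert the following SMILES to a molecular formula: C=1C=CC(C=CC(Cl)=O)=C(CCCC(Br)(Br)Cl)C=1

Heavy atoms from the SMILES: 2 Br, 13 C, 2 Cl, 1 O.
Implicit hydrogens by atom environment:
  4 × C (aromatic): 1 H each → 4
  3 × C: 2 H each → 6
  2 × Br: no H
  2 × C: 1 H each → 2
  2 × C (aromatic): no H
  2 × C: no H
  2 × Cl: no H
  1 × O: no H
  Total hydrogens = 12.
Molecular formula: C13H12Br2Cl2O

C13H12Br2Cl2O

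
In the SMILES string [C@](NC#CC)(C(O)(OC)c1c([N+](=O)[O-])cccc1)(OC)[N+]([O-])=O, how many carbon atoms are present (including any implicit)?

The symbol for carbon appears 13 times in the SMILES. Lowercase c denotes aromatic carbon and counts toward C.

13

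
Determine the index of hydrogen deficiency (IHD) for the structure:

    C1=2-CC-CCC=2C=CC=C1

5

Molecular formula from the SMILES: C10H12.
DoU = (2C + 2 + N − H − X)/2 = (2·10 + 2 + 0 − 12 − 0)/2 = 10/2 = 5.
(Structurally: 2 ring(s) + 3 π bond(s) = 5.)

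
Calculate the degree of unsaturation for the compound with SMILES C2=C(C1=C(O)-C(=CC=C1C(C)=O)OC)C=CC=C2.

9

Molecular formula from the SMILES: C15H14O3.
DoU = (2C + 2 + N − H − X)/2 = (2·15 + 2 + 0 − 14 − 0)/2 = 18/2 = 9.
(Structurally: 2 ring(s) + 7 π bond(s) = 9.)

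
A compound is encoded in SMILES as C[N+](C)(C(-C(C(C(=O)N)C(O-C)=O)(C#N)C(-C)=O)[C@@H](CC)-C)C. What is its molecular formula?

Heavy atoms from the SMILES: 16 C, 3 N, 4 O.
Implicit hydrogens by atom environment:
  7 × C: 3 H each → 21
  5 × C: no H
  4 × O: no H
  3 × C: 1 H each → 3
  1 × C: 2 H
  1 × N: 2 H
  1 × N: no H
  1 × N (charge +1): no H
  Total hydrogens = 28.
Net charge +1.
Molecular formula: C16H28N3O4+

C16H28N3O4+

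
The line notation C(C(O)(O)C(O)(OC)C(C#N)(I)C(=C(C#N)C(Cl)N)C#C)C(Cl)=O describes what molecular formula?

C13H12Cl2IN3O5

Heavy atoms from the SMILES: 13 C, 2 Cl, 1 I, 3 N, 5 O.
Implicit hydrogens by atom environment:
  9 × C: no H
  3 × O: 1 H each → 3
  2 × C: 1 H each → 2
  2 × Cl: no H
  2 × N: no H
  2 × O: no H
  1 × C: 3 H
  1 × C: 2 H
  1 × I: no H
  1 × N: 2 H
  Total hydrogens = 12.
Molecular formula: C13H12Cl2IN3O5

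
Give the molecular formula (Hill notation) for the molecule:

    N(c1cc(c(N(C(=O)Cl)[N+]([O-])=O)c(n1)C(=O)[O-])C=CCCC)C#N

Heavy atoms from the SMILES: 13 C, 1 Cl, 5 N, 5 O.
Implicit hydrogens by atom environment:
  4 × C (aromatic): no H
  3 × C: no H
  3 × O: no H
  2 × C: 2 H each → 4
  2 × C: 1 H each → 2
  2 × N: no H
  2 × O (charge -1): no H
  1 × C: 3 H
  1 × C (aromatic): 1 H
  1 × Cl: no H
  1 × N: 1 H
  1 × N (aromatic): no H
  1 × N (charge +1): no H
  Total hydrogens = 11.
Net charge -1.
Molecular formula: C13H11ClN5O5-

C13H11ClN5O5-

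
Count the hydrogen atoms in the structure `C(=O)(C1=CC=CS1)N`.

Hydrogens are implicit in SMILES; fill each atom to its normal valence:
  3 × C (aromatic): 1 H each → 3
  1 × C (aromatic): no H
  1 × C: no H
  1 × N: 2 H
  1 × O: no H
  1 × S (aromatic): no H
  Total hydrogens = 5.

5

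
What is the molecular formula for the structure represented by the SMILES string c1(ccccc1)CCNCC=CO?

Heavy atoms from the SMILES: 11 C, 1 N, 1 O.
Implicit hydrogens by atom environment:
  5 × C (aromatic): 1 H each → 5
  3 × C: 2 H each → 6
  2 × C: 1 H each → 2
  1 × C (aromatic): no H
  1 × N: 1 H
  1 × O: 1 H
  Total hydrogens = 15.
Molecular formula: C11H15NO

C11H15NO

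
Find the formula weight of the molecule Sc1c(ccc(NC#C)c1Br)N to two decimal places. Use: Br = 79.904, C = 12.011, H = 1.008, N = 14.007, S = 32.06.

243.12

Molecular formula: C8H7BrN2S.
M = 1×79.904 + 8×12.011 + 7×1.008 + 2×14.007 + 1×32.06 = 243.12 g/mol.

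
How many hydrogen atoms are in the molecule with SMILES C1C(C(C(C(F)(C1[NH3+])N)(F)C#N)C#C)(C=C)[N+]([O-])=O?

Hydrogens are implicit in SMILES; fill each atom to its normal valence:
  5 × C: no H
  4 × C: 1 H each → 4
  2 × C: 2 H each → 4
  2 × F: no H
  1 × N (charge +1): 3 H
  1 × N: 2 H
  1 × N: no H
  1 × N (charge +1): no H
  1 × O: no H
  1 × O (charge -1): no H
  Total hydrogens = 13.

13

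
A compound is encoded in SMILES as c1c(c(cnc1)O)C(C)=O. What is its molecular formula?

Heavy atoms from the SMILES: 7 C, 1 N, 2 O.
Implicit hydrogens by atom environment:
  3 × C (aromatic): 1 H each → 3
  2 × C (aromatic): no H
  1 × C: 3 H
  1 × C: no H
  1 × N (aromatic): no H
  1 × O: 1 H
  1 × O: no H
  Total hydrogens = 7.
Molecular formula: C7H7NO2

C7H7NO2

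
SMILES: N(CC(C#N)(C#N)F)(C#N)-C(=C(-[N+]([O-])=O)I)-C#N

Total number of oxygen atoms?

2

The symbol for oxygen appears 2 times in the SMILES.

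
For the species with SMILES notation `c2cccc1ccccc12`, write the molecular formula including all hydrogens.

Heavy atoms from the SMILES: 10 C.
Implicit hydrogens by atom environment:
  8 × C (aromatic): 1 H each → 8
  2 × C (aromatic): no H
  Total hydrogens = 8.
Molecular formula: C10H8

C10H8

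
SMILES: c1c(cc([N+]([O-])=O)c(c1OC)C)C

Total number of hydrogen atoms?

Hydrogens are implicit in SMILES; fill each atom to its normal valence:
  4 × C (aromatic): no H
  3 × C: 3 H each → 9
  2 × C (aromatic): 1 H each → 2
  2 × O: no H
  1 × N (charge +1): no H
  1 × O (charge -1): no H
  Total hydrogens = 11.

11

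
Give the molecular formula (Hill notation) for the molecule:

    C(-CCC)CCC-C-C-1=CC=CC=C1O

C14H22O

Heavy atoms from the SMILES: 14 C, 1 O.
Implicit hydrogens by atom environment:
  7 × C: 2 H each → 14
  4 × C (aromatic): 1 H each → 4
  2 × C (aromatic): no H
  1 × C: 3 H
  1 × O: 1 H
  Total hydrogens = 22.
Molecular formula: C14H22O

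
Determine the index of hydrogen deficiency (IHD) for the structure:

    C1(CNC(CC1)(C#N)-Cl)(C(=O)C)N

Molecular formula from the SMILES: C8H12ClN3O.
DoU = (2C + 2 + N − H − X)/2 = (2·8 + 2 + 3 − 12 − 1)/2 = 8/2 = 4.
(Structurally: 1 ring(s) + 3 π bond(s) = 4.)

4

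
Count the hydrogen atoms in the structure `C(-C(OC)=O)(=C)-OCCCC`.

14

Hydrogens are implicit in SMILES; fill each atom to its normal valence:
  4 × C: 2 H each → 8
  3 × O: no H
  2 × C: 3 H each → 6
  2 × C: no H
  Total hydrogens = 14.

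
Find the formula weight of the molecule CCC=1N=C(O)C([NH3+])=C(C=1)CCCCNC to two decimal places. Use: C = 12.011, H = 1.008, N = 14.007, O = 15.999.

Molecular formula: C12H22N3O+.
M = 12×12.011 + 22×1.008 + 3×14.007 + 1×15.999 = 224.33 g/mol.

224.33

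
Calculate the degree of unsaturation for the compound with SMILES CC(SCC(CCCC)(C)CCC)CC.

Molecular formula from the SMILES: C14H30S.
DoU = (2C + 2 + N − H − X)/2 = (2·14 + 2 + 0 − 30 − 0)/2 = 0/2 = 0.
(Structurally: 0 ring(s) + 0 π bond(s) = 0.)

0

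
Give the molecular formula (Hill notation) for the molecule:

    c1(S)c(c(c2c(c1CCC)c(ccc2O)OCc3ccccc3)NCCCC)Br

C24H28BrNO2S

Heavy atoms from the SMILES: 1 Br, 24 C, 1 N, 2 O, 1 S.
Implicit hydrogens by atom environment:
  9 × C (aromatic): no H
  7 × C (aromatic): 1 H each → 7
  6 × C: 2 H each → 12
  2 × C: 3 H each → 6
  1 × Br: no H
  1 × N: 1 H
  1 × O: 1 H
  1 × O: no H
  1 × S: 1 H
  Total hydrogens = 28.
Molecular formula: C24H28BrNO2S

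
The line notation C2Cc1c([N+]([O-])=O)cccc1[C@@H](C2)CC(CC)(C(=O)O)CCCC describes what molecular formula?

C19H27NO4

Heavy atoms from the SMILES: 19 C, 1 N, 4 O.
Implicit hydrogens by atom environment:
  8 × C: 2 H each → 16
  3 × C (aromatic): 1 H each → 3
  3 × C (aromatic): no H
  2 × C: 3 H each → 6
  2 × C: no H
  2 × O: no H
  1 × C: 1 H
  1 × N (charge +1): no H
  1 × O: 1 H
  1 × O (charge -1): no H
  Total hydrogens = 27.
Molecular formula: C19H27NO4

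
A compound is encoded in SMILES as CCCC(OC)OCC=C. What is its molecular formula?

C8H16O2

Heavy atoms from the SMILES: 8 C, 2 O.
Implicit hydrogens by atom environment:
  4 × C: 2 H each → 8
  2 × C: 3 H each → 6
  2 × C: 1 H each → 2
  2 × O: no H
  Total hydrogens = 16.
Molecular formula: C8H16O2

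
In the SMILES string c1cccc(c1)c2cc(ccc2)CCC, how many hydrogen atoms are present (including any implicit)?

16

Hydrogens are implicit in SMILES; fill each atom to its normal valence:
  9 × C (aromatic): 1 H each → 9
  3 × C (aromatic): no H
  2 × C: 2 H each → 4
  1 × C: 3 H
  Total hydrogens = 16.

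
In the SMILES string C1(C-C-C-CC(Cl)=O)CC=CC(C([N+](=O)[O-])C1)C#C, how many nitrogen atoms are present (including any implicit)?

1

The symbol for nitrogen appears 1 time in the SMILES.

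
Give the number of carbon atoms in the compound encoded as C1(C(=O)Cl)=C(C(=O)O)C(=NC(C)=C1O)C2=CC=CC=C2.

The symbol for carbon appears 14 times in the SMILES. (Cl is a single chlorine, not C + l.)

14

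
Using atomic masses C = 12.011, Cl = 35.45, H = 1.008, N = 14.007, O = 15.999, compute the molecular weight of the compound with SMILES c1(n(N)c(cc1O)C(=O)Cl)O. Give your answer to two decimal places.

176.56

Molecular formula: C5H5ClN2O3.
M = 5×12.011 + 1×35.45 + 5×1.008 + 2×14.007 + 3×15.999 = 176.56 g/mol.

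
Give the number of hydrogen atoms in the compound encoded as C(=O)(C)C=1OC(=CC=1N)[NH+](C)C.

Hydrogens are implicit in SMILES; fill each atom to its normal valence:
  3 × C: 3 H each → 9
  3 × C (aromatic): no H
  1 × C (aromatic): 1 H
  1 × C: no H
  1 × N: 2 H
  1 × N (charge +1): 1 H
  1 × O (aromatic): no H
  1 × O: no H
  Total hydrogens = 13.

13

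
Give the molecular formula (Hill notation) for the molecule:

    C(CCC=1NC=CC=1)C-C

C9H15N

Heavy atoms from the SMILES: 9 C, 1 N.
Implicit hydrogens by atom environment:
  4 × C: 2 H each → 8
  3 × C (aromatic): 1 H each → 3
  1 × C: 3 H
  1 × C (aromatic): no H
  1 × N (aromatic): 1 H
  Total hydrogens = 15.
Molecular formula: C9H15N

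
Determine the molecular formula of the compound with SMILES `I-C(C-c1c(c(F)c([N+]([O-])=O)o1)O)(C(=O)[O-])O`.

Heavy atoms from the SMILES: 7 C, 1 F, 1 I, 1 N, 7 O.
Implicit hydrogens by atom environment:
  4 × C (aromatic): no H
  2 × C: no H
  2 × O: 1 H each → 2
  2 × O: no H
  2 × O (charge -1): no H
  1 × C: 2 H
  1 × F: no H
  1 × I: no H
  1 × N (charge +1): no H
  1 × O (aromatic): no H
  Total hydrogens = 4.
Net charge -1.
Molecular formula: C7H4FINO7-

C7H4FINO7-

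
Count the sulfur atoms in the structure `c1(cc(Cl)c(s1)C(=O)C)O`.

The symbol for sulfur appears 1 time in the SMILES.

1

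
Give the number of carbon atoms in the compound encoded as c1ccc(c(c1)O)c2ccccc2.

12

The symbol for carbon appears 12 times in the SMILES. Lowercase c denotes aromatic carbon and counts toward C.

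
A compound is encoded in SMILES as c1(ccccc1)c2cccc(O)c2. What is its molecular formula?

Heavy atoms from the SMILES: 12 C, 1 O.
Implicit hydrogens by atom environment:
  9 × C (aromatic): 1 H each → 9
  3 × C (aromatic): no H
  1 × O: 1 H
  Total hydrogens = 10.
Molecular formula: C12H10O

C12H10O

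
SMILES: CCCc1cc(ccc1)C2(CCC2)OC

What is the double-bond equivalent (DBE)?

5

Molecular formula from the SMILES: C14H20O.
DoU = (2C + 2 + N − H − X)/2 = (2·14 + 2 + 0 − 20 − 0)/2 = 10/2 = 5.
(Structurally: 2 ring(s) + 3 π bond(s) = 5.)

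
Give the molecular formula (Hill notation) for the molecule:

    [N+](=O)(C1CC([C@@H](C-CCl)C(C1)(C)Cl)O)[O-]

Heavy atoms from the SMILES: 9 C, 2 Cl, 1 N, 3 O.
Implicit hydrogens by atom environment:
  4 × C: 2 H each → 8
  3 × C: 1 H each → 3
  2 × Cl: no H
  1 × C: 3 H
  1 × C: no H
  1 × N (charge +1): no H
  1 × O: 1 H
  1 × O: no H
  1 × O (charge -1): no H
  Total hydrogens = 15.
Molecular formula: C9H15Cl2NO3

C9H15Cl2NO3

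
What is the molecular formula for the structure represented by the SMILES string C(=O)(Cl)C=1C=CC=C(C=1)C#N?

C8H4ClNO

Heavy atoms from the SMILES: 8 C, 1 Cl, 1 N, 1 O.
Implicit hydrogens by atom environment:
  4 × C (aromatic): 1 H each → 4
  2 × C (aromatic): no H
  2 × C: no H
  1 × Cl: no H
  1 × N: no H
  1 × O: no H
  Total hydrogens = 4.
Molecular formula: C8H4ClNO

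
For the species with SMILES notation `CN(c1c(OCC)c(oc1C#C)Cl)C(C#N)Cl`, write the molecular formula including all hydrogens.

Heavy atoms from the SMILES: 11 C, 2 Cl, 2 N, 2 O.
Implicit hydrogens by atom environment:
  4 × C (aromatic): no H
  2 × C: 3 H each → 6
  2 × C: 1 H each → 2
  2 × C: no H
  2 × Cl: no H
  2 × N: no H
  1 × C: 2 H
  1 × O (aromatic): no H
  1 × O: no H
  Total hydrogens = 10.
Molecular formula: C11H10Cl2N2O2

C11H10Cl2N2O2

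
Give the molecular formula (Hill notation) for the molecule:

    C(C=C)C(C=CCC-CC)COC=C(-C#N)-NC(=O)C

Heavy atoms from the SMILES: 16 C, 2 N, 2 O.
Implicit hydrogens by atom environment:
  6 × C: 2 H each → 12
  5 × C: 1 H each → 5
  3 × C: no H
  2 × C: 3 H each → 6
  2 × O: no H
  1 × N: 1 H
  1 × N: no H
  Total hydrogens = 24.
Molecular formula: C16H24N2O2

C16H24N2O2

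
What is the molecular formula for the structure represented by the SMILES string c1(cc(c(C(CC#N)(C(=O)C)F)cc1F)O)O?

Heavy atoms from the SMILES: 11 C, 2 F, 1 N, 3 O.
Implicit hydrogens by atom environment:
  4 × C (aromatic): no H
  3 × C: no H
  2 × C (aromatic): 1 H each → 2
  2 × F: no H
  2 × O: 1 H each → 2
  1 × C: 3 H
  1 × C: 2 H
  1 × N: no H
  1 × O: no H
  Total hydrogens = 9.
Molecular formula: C11H9F2NO3

C11H9F2NO3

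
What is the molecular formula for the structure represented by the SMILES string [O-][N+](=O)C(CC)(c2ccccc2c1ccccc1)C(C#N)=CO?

C18H16N2O3

Heavy atoms from the SMILES: 18 C, 2 N, 3 O.
Implicit hydrogens by atom environment:
  9 × C (aromatic): 1 H each → 9
  3 × C: no H
  3 × C (aromatic): no H
  1 × C: 3 H
  1 × C: 2 H
  1 × C: 1 H
  1 × N: no H
  1 × N (charge +1): no H
  1 × O: 1 H
  1 × O: no H
  1 × O (charge -1): no H
  Total hydrogens = 16.
Molecular formula: C18H16N2O3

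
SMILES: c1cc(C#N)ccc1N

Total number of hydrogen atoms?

Hydrogens are implicit in SMILES; fill each atom to its normal valence:
  4 × C (aromatic): 1 H each → 4
  2 × C (aromatic): no H
  1 × C: no H
  1 × N: 2 H
  1 × N: no H
  Total hydrogens = 6.

6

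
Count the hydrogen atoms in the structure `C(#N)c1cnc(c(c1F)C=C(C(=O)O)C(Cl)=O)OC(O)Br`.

5

Hydrogens are implicit in SMILES; fill each atom to its normal valence:
  4 × C (aromatic): no H
  4 × C: no H
  3 × O: no H
  2 × C: 1 H each → 2
  2 × O: 1 H each → 2
  1 × Br: no H
  1 × C (aromatic): 1 H
  1 × Cl: no H
  1 × F: no H
  1 × N (aromatic): no H
  1 × N: no H
  Total hydrogens = 5.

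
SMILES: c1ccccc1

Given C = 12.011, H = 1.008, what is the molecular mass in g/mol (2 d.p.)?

78.11

Molecular formula: C6H6.
M = 6×12.011 + 6×1.008 = 78.11 g/mol.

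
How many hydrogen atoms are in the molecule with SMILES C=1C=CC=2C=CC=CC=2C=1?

Hydrogens are implicit in SMILES; fill each atom to its normal valence:
  8 × C (aromatic): 1 H each → 8
  2 × C (aromatic): no H
  Total hydrogens = 8.

8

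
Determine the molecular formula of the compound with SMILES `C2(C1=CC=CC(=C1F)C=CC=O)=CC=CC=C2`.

C15H11FO

Heavy atoms from the SMILES: 15 C, 1 F, 1 O.
Implicit hydrogens by atom environment:
  8 × C (aromatic): 1 H each → 8
  4 × C (aromatic): no H
  3 × C: 1 H each → 3
  1 × F: no H
  1 × O: no H
  Total hydrogens = 11.
Molecular formula: C15H11FO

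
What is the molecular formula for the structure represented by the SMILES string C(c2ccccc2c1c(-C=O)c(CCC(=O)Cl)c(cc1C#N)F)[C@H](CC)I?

Heavy atoms from the SMILES: 21 C, 1 Cl, 1 F, 1 I, 1 N, 2 O.
Implicit hydrogens by atom environment:
  7 × C (aromatic): no H
  5 × C (aromatic): 1 H each → 5
  4 × C: 2 H each → 8
  2 × C: 1 H each → 2
  2 × C: no H
  2 × O: no H
  1 × C: 3 H
  1 × Cl: no H
  1 × F: no H
  1 × I: no H
  1 × N: no H
  Total hydrogens = 18.
Molecular formula: C21H18ClFINO2

C21H18ClFINO2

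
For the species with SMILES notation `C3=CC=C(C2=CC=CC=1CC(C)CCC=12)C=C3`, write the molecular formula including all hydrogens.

Heavy atoms from the SMILES: 17 C.
Implicit hydrogens by atom environment:
  8 × C (aromatic): 1 H each → 8
  4 × C (aromatic): no H
  3 × C: 2 H each → 6
  1 × C: 3 H
  1 × C: 1 H
  Total hydrogens = 18.
Molecular formula: C17H18

C17H18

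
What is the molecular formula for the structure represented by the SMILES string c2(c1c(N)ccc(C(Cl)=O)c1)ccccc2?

Heavy atoms from the SMILES: 13 C, 1 Cl, 1 N, 1 O.
Implicit hydrogens by atom environment:
  8 × C (aromatic): 1 H each → 8
  4 × C (aromatic): no H
  1 × C: no H
  1 × Cl: no H
  1 × N: 2 H
  1 × O: no H
  Total hydrogens = 10.
Molecular formula: C13H10ClNO

C13H10ClNO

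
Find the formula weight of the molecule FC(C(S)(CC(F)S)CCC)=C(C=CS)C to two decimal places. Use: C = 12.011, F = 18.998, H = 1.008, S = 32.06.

Molecular formula: C11H18F2S3.
M = 11×12.011 + 2×18.998 + 18×1.008 + 3×32.06 = 284.44 g/mol.

284.44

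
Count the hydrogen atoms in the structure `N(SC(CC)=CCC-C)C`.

17

Hydrogens are implicit in SMILES; fill each atom to its normal valence:
  3 × C: 3 H each → 9
  3 × C: 2 H each → 6
  1 × C: 1 H
  1 × C: no H
  1 × N: 1 H
  1 × S: no H
  Total hydrogens = 17.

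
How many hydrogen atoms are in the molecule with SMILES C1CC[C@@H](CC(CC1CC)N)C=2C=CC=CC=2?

25

Hydrogens are implicit in SMILES; fill each atom to its normal valence:
  6 × C: 2 H each → 12
  5 × C (aromatic): 1 H each → 5
  3 × C: 1 H each → 3
  1 × C: 3 H
  1 × C (aromatic): no H
  1 × N: 2 H
  Total hydrogens = 25.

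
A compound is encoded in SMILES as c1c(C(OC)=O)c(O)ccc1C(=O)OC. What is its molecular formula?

Heavy atoms from the SMILES: 10 C, 5 O.
Implicit hydrogens by atom environment:
  4 × O: no H
  3 × C (aromatic): 1 H each → 3
  3 × C (aromatic): no H
  2 × C: 3 H each → 6
  2 × C: no H
  1 × O: 1 H
  Total hydrogens = 10.
Molecular formula: C10H10O5

C10H10O5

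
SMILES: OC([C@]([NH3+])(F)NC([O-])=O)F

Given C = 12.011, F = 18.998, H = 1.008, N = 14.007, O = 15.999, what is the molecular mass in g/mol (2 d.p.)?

Molecular formula: C3H6F2N2O3.
M = 3×12.011 + 2×18.998 + 6×1.008 + 2×14.007 + 3×15.999 = 156.09 g/mol.

156.09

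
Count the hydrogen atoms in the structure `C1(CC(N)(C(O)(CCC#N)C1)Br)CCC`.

19

Hydrogens are implicit in SMILES; fill each atom to its normal valence:
  6 × C: 2 H each → 12
  3 × C: no H
  1 × Br: no H
  1 × C: 3 H
  1 × C: 1 H
  1 × N: 2 H
  1 × N: no H
  1 × O: 1 H
  Total hydrogens = 19.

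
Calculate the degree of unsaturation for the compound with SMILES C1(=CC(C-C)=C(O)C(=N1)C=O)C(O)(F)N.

Molecular formula from the SMILES: C9H11FN2O3.
DoU = (2C + 2 + N − H − X)/2 = (2·9 + 2 + 2 − 11 − 1)/2 = 10/2 = 5.
(Structurally: 1 ring(s) + 4 π bond(s) = 5.)

5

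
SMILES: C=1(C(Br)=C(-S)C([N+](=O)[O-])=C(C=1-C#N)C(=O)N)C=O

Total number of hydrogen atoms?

4

Hydrogens are implicit in SMILES; fill each atom to its normal valence:
  6 × C (aromatic): no H
  3 × O: no H
  2 × C: no H
  1 × Br: no H
  1 × C: 1 H
  1 × N: 2 H
  1 × N (charge +1): no H
  1 × N: no H
  1 × O (charge -1): no H
  1 × S: 1 H
  Total hydrogens = 4.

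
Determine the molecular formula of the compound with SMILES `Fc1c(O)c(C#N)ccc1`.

Heavy atoms from the SMILES: 7 C, 1 F, 1 N, 1 O.
Implicit hydrogens by atom environment:
  3 × C (aromatic): 1 H each → 3
  3 × C (aromatic): no H
  1 × C: no H
  1 × F: no H
  1 × N: no H
  1 × O: 1 H
  Total hydrogens = 4.
Molecular formula: C7H4FNO

C7H4FNO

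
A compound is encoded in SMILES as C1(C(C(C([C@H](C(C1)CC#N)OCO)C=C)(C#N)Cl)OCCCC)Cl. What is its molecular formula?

C17H24Cl2N2O3

Heavy atoms from the SMILES: 17 C, 2 Cl, 2 N, 3 O.
Implicit hydrogens by atom environment:
  7 × C: 2 H each → 14
  6 × C: 1 H each → 6
  3 × C: no H
  2 × Cl: no H
  2 × N: no H
  2 × O: no H
  1 × C: 3 H
  1 × O: 1 H
  Total hydrogens = 24.
Molecular formula: C17H24Cl2N2O3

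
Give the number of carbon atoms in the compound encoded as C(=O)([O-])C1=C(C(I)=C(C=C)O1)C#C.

The symbol for carbon appears 9 times in the SMILES.

9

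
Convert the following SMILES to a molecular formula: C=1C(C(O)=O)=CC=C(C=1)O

C7H6O3

Heavy atoms from the SMILES: 7 C, 3 O.
Implicit hydrogens by atom environment:
  4 × C (aromatic): 1 H each → 4
  2 × C (aromatic): no H
  2 × O: 1 H each → 2
  1 × C: no H
  1 × O: no H
  Total hydrogens = 6.
Molecular formula: C7H6O3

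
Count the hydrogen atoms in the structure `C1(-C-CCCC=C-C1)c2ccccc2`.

18

Hydrogens are implicit in SMILES; fill each atom to its normal valence:
  5 × C: 2 H each → 10
  5 × C (aromatic): 1 H each → 5
  3 × C: 1 H each → 3
  1 × C (aromatic): no H
  Total hydrogens = 18.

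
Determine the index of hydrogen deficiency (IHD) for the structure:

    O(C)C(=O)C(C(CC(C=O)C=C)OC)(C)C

Molecular formula from the SMILES: C12H20O4.
DoU = (2C + 2 + N − H − X)/2 = (2·12 + 2 + 0 − 20 − 0)/2 = 6/2 = 3.
(Structurally: 0 ring(s) + 3 π bond(s) = 3.)

3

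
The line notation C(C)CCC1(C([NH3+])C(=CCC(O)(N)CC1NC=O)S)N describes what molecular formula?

C13H27N4O2S+

Heavy atoms from the SMILES: 13 C, 4 N, 2 O, 1 S.
Implicit hydrogens by atom environment:
  5 × C: 2 H each → 10
  4 × C: 1 H each → 4
  3 × C: no H
  2 × N: 2 H each → 4
  1 × C: 3 H
  1 × N (charge +1): 3 H
  1 × N: 1 H
  1 × O: 1 H
  1 × O: no H
  1 × S: 1 H
  Total hydrogens = 27.
Net charge +1.
Molecular formula: C13H27N4O2S+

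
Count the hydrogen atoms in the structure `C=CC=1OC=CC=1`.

Hydrogens are implicit in SMILES; fill each atom to its normal valence:
  3 × C (aromatic): 1 H each → 3
  1 × C: 2 H
  1 × C: 1 H
  1 × C (aromatic): no H
  1 × O (aromatic): no H
  Total hydrogens = 6.

6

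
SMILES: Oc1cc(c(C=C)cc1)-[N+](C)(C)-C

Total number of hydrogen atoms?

16

Hydrogens are implicit in SMILES; fill each atom to its normal valence:
  3 × C: 3 H each → 9
  3 × C (aromatic): 1 H each → 3
  3 × C (aromatic): no H
  1 × C: 2 H
  1 × C: 1 H
  1 × N (charge +1): no H
  1 × O: 1 H
  Total hydrogens = 16.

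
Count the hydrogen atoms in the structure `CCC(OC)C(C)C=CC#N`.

15

Hydrogens are implicit in SMILES; fill each atom to its normal valence:
  4 × C: 1 H each → 4
  3 × C: 3 H each → 9
  1 × C: 2 H
  1 × C: no H
  1 × N: no H
  1 × O: no H
  Total hydrogens = 15.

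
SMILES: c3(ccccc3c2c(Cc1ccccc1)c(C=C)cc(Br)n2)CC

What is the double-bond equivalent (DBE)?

Molecular formula from the SMILES: C22H20BrN.
DoU = (2C + 2 + N − H − X)/2 = (2·22 + 2 + 1 − 20 − 1)/2 = 26/2 = 13.
(Structurally: 3 ring(s) + 10 π bond(s) = 13.)

13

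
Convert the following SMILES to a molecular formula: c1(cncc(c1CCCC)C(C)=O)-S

Heavy atoms from the SMILES: 11 C, 1 N, 1 O, 1 S.
Implicit hydrogens by atom environment:
  3 × C: 2 H each → 6
  3 × C (aromatic): no H
  2 × C: 3 H each → 6
  2 × C (aromatic): 1 H each → 2
  1 × C: no H
  1 × N (aromatic): no H
  1 × O: no H
  1 × S: 1 H
  Total hydrogens = 15.
Molecular formula: C11H15NOS

C11H15NOS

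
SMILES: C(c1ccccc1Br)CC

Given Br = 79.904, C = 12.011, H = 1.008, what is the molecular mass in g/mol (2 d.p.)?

199.09

Molecular formula: C9H11Br.
M = 1×79.904 + 9×12.011 + 11×1.008 = 199.09 g/mol.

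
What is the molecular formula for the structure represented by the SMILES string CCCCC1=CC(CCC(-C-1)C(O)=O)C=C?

C14H22O2

Heavy atoms from the SMILES: 14 C, 2 O.
Implicit hydrogens by atom environment:
  7 × C: 2 H each → 14
  4 × C: 1 H each → 4
  2 × C: no H
  1 × C: 3 H
  1 × O: 1 H
  1 × O: no H
  Total hydrogens = 22.
Molecular formula: C14H22O2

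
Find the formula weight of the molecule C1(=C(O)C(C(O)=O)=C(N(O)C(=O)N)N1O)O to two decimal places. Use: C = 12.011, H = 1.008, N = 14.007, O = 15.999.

233.14

Molecular formula: C6H7N3O7.
M = 6×12.011 + 7×1.008 + 3×14.007 + 7×15.999 = 233.14 g/mol.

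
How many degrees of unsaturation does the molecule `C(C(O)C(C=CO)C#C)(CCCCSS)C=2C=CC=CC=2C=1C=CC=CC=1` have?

11

Molecular formula from the SMILES: C23H26O2S2.
DoU = (2C + 2 + N − H − X)/2 = (2·23 + 2 + 0 − 26 − 0)/2 = 22/2 = 11.
(Structurally: 2 ring(s) + 9 π bond(s) = 11.)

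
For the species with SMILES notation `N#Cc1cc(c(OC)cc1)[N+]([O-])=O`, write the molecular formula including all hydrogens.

C8H6N2O3

Heavy atoms from the SMILES: 8 C, 2 N, 3 O.
Implicit hydrogens by atom environment:
  3 × C (aromatic): 1 H each → 3
  3 × C (aromatic): no H
  2 × O: no H
  1 × C: 3 H
  1 × C: no H
  1 × N: no H
  1 × N (charge +1): no H
  1 × O (charge -1): no H
  Total hydrogens = 6.
Molecular formula: C8H6N2O3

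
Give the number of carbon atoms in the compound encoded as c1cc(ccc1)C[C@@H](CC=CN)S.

The symbol for carbon appears 11 times in the SMILES. Lowercase c denotes aromatic carbon and counts toward C.

11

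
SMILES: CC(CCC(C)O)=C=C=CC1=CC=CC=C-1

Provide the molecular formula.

C15H18O

Heavy atoms from the SMILES: 15 C, 1 O.
Implicit hydrogens by atom environment:
  5 × C (aromatic): 1 H each → 5
  3 × C: no H
  2 × C: 3 H each → 6
  2 × C: 2 H each → 4
  2 × C: 1 H each → 2
  1 × C (aromatic): no H
  1 × O: 1 H
  Total hydrogens = 18.
Molecular formula: C15H18O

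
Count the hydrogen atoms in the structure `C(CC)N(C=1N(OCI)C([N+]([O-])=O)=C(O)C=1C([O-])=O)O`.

Hydrogens are implicit in SMILES; fill each atom to its normal valence:
  4 × C (aromatic): no H
  3 × C: 2 H each → 6
  3 × O: no H
  2 × O: 1 H each → 2
  2 × O (charge -1): no H
  1 × C: 3 H
  1 × C: no H
  1 × I: no H
  1 × N (aromatic): no H
  1 × N: no H
  1 × N (charge +1): no H
  Total hydrogens = 11.

11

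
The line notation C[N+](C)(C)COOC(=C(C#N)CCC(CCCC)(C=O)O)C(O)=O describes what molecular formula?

C16H27N2O6+

Heavy atoms from the SMILES: 16 C, 2 N, 6 O.
Implicit hydrogens by atom environment:
  6 × C: 2 H each → 12
  5 × C: no H
  4 × C: 3 H each → 12
  4 × O: no H
  2 × O: 1 H each → 2
  1 × C: 1 H
  1 × N: no H
  1 × N (charge +1): no H
  Total hydrogens = 27.
Net charge +1.
Molecular formula: C16H27N2O6+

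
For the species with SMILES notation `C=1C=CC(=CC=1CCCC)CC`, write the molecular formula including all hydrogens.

C12H18

Heavy atoms from the SMILES: 12 C.
Implicit hydrogens by atom environment:
  4 × C: 2 H each → 8
  4 × C (aromatic): 1 H each → 4
  2 × C: 3 H each → 6
  2 × C (aromatic): no H
  Total hydrogens = 18.
Molecular formula: C12H18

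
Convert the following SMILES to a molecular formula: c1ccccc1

Heavy atoms from the SMILES: 6 C.
Implicit hydrogens by atom environment:
  6 × C (aromatic): 1 H each → 6
  Total hydrogens = 6.
Molecular formula: C6H6

C6H6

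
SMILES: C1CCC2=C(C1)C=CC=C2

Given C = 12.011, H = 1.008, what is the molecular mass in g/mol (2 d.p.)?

132.21

Molecular formula: C10H12.
M = 10×12.011 + 12×1.008 = 132.21 g/mol.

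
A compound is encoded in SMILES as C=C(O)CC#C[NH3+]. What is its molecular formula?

Heavy atoms from the SMILES: 5 C, 1 N, 1 O.
Implicit hydrogens by atom environment:
  3 × C: no H
  2 × C: 2 H each → 4
  1 × N (charge +1): 3 H
  1 × O: 1 H
  Total hydrogens = 8.
Net charge +1.
Molecular formula: C5H8NO+

C5H8NO+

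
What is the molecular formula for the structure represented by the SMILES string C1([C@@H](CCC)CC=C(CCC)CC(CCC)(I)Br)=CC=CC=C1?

C21H32BrI

Heavy atoms from the SMILES: 1 Br, 21 C, 1 I.
Implicit hydrogens by atom environment:
  8 × C: 2 H each → 16
  5 × C (aromatic): 1 H each → 5
  3 × C: 3 H each → 9
  2 × C: 1 H each → 2
  2 × C: no H
  1 × Br: no H
  1 × C (aromatic): no H
  1 × I: no H
  Total hydrogens = 32.
Molecular formula: C21H32BrI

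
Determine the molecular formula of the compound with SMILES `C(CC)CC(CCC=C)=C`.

Heavy atoms from the SMILES: 10 C.
Implicit hydrogens by atom environment:
  7 × C: 2 H each → 14
  1 × C: 3 H
  1 × C: 1 H
  1 × C: no H
  Total hydrogens = 18.
Molecular formula: C10H18

C10H18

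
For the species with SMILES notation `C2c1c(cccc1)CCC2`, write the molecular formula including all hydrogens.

C10H12

Heavy atoms from the SMILES: 10 C.
Implicit hydrogens by atom environment:
  4 × C: 2 H each → 8
  4 × C (aromatic): 1 H each → 4
  2 × C (aromatic): no H
  Total hydrogens = 12.
Molecular formula: C10H12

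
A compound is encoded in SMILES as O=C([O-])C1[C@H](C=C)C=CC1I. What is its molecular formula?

Heavy atoms from the SMILES: 8 C, 1 I, 2 O.
Implicit hydrogens by atom environment:
  6 × C: 1 H each → 6
  1 × C: 2 H
  1 × C: no H
  1 × I: no H
  1 × O: no H
  1 × O (charge -1): no H
  Total hydrogens = 8.
Net charge -1.
Molecular formula: C8H8IO2-

C8H8IO2-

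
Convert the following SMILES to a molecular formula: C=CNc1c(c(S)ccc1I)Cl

Heavy atoms from the SMILES: 8 C, 1 Cl, 1 I, 1 N, 1 S.
Implicit hydrogens by atom environment:
  4 × C (aromatic): no H
  2 × C (aromatic): 1 H each → 2
  1 × C: 2 H
  1 × C: 1 H
  1 × Cl: no H
  1 × I: no H
  1 × N: 1 H
  1 × S: 1 H
  Total hydrogens = 7.
Molecular formula: C8H7ClINS

C8H7ClINS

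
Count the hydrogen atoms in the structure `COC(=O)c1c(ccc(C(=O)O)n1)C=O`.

7

Hydrogens are implicit in SMILES; fill each atom to its normal valence:
  4 × O: no H
  3 × C (aromatic): no H
  2 × C (aromatic): 1 H each → 2
  2 × C: no H
  1 × C: 3 H
  1 × C: 1 H
  1 × N (aromatic): no H
  1 × O: 1 H
  Total hydrogens = 7.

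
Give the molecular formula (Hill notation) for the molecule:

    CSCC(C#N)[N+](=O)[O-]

C4H6N2O2S

Heavy atoms from the SMILES: 4 C, 2 N, 2 O, 1 S.
Implicit hydrogens by atom environment:
  1 × C: 3 H
  1 × C: 2 H
  1 × C: 1 H
  1 × C: no H
  1 × N (charge +1): no H
  1 × N: no H
  1 × O: no H
  1 × O (charge -1): no H
  1 × S: no H
  Total hydrogens = 6.
Molecular formula: C4H6N2O2S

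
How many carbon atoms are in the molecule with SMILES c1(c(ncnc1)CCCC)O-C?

9

The symbol for carbon appears 9 times in the SMILES. Lowercase c denotes aromatic carbon and counts toward C.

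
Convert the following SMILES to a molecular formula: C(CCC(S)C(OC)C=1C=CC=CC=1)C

C13H20OS

Heavy atoms from the SMILES: 13 C, 1 O, 1 S.
Implicit hydrogens by atom environment:
  5 × C (aromatic): 1 H each → 5
  3 × C: 2 H each → 6
  2 × C: 3 H each → 6
  2 × C: 1 H each → 2
  1 × C (aromatic): no H
  1 × O: no H
  1 × S: 1 H
  Total hydrogens = 20.
Molecular formula: C13H20OS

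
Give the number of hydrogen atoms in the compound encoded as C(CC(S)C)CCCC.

18

Hydrogens are implicit in SMILES; fill each atom to its normal valence:
  5 × C: 2 H each → 10
  2 × C: 3 H each → 6
  1 × C: 1 H
  1 × S: 1 H
  Total hydrogens = 18.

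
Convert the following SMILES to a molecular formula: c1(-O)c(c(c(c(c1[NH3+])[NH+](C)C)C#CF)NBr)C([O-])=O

Heavy atoms from the SMILES: 1 Br, 11 C, 1 F, 3 N, 3 O.
Implicit hydrogens by atom environment:
  6 × C (aromatic): no H
  3 × C: no H
  2 × C: 3 H each → 6
  1 × Br: no H
  1 × F: no H
  1 × N (charge +1): 3 H
  1 × N: 1 H
  1 × N (charge +1): 1 H
  1 × O: 1 H
  1 × O: no H
  1 × O (charge -1): no H
  Total hydrogens = 12.
Net charge +1.
Molecular formula: C11H12BrFN3O3+

C11H12BrFN3O3+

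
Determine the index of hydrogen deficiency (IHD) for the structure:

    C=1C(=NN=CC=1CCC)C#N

6

Molecular formula from the SMILES: C8H9N3.
DoU = (2C + 2 + N − H − X)/2 = (2·8 + 2 + 3 − 9 − 0)/2 = 12/2 = 6.
(Structurally: 1 ring(s) + 5 π bond(s) = 6.)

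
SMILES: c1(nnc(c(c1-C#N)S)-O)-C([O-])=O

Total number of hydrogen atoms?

2

Hydrogens are implicit in SMILES; fill each atom to its normal valence:
  4 × C (aromatic): no H
  2 × C: no H
  2 × N (aromatic): no H
  1 × N: no H
  1 × O: 1 H
  1 × O: no H
  1 × O (charge -1): no H
  1 × S: 1 H
  Total hydrogens = 2.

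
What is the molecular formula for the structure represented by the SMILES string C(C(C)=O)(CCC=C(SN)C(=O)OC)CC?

C11H19NO3S

Heavy atoms from the SMILES: 11 C, 1 N, 3 O, 1 S.
Implicit hydrogens by atom environment:
  3 × C: 3 H each → 9
  3 × C: 2 H each → 6
  3 × C: no H
  3 × O: no H
  2 × C: 1 H each → 2
  1 × N: 2 H
  1 × S: no H
  Total hydrogens = 19.
Molecular formula: C11H19NO3S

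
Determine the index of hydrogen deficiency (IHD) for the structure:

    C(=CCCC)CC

Molecular formula from the SMILES: C7H14.
DoU = (2C + 2 + N − H − X)/2 = (2·7 + 2 + 0 − 14 − 0)/2 = 2/2 = 1.
(Structurally: 0 ring(s) + 1 π bond(s) = 1.)

1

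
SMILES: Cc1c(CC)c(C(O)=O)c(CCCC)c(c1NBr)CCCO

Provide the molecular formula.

C17H26BrNO3

Heavy atoms from the SMILES: 1 Br, 17 C, 1 N, 3 O.
Implicit hydrogens by atom environment:
  7 × C: 2 H each → 14
  6 × C (aromatic): no H
  3 × C: 3 H each → 9
  2 × O: 1 H each → 2
  1 × Br: no H
  1 × C: no H
  1 × N: 1 H
  1 × O: no H
  Total hydrogens = 26.
Molecular formula: C17H26BrNO3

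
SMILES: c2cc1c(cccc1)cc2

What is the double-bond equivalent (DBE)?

7

Molecular formula from the SMILES: C10H8.
DoU = (2C + 2 + N − H − X)/2 = (2·10 + 2 + 0 − 8 − 0)/2 = 14/2 = 7.
(Structurally: 2 ring(s) + 5 π bond(s) = 7.)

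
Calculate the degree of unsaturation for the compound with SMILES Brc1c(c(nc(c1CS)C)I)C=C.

Molecular formula from the SMILES: C9H9BrINS.
DoU = (2C + 2 + N − H − X)/2 = (2·9 + 2 + 1 − 9 − 2)/2 = 10/2 = 5.
(Structurally: 1 ring(s) + 4 π bond(s) = 5.)

5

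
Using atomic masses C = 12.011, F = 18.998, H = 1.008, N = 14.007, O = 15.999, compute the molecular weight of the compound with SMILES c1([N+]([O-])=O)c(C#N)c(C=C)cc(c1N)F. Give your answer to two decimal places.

Molecular formula: C9H6FN3O2.
M = 9×12.011 + 1×18.998 + 6×1.008 + 3×14.007 + 2×15.999 = 207.16 g/mol.

207.16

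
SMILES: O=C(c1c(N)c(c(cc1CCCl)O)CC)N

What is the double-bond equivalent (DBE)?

5

Molecular formula from the SMILES: C11H15ClN2O2.
DoU = (2C + 2 + N − H − X)/2 = (2·11 + 2 + 2 − 15 − 1)/2 = 10/2 = 5.
(Structurally: 1 ring(s) + 4 π bond(s) = 5.)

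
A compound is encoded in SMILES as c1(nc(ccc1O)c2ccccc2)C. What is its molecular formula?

C12H11NO

Heavy atoms from the SMILES: 12 C, 1 N, 1 O.
Implicit hydrogens by atom environment:
  7 × C (aromatic): 1 H each → 7
  4 × C (aromatic): no H
  1 × C: 3 H
  1 × N (aromatic): no H
  1 × O: 1 H
  Total hydrogens = 11.
Molecular formula: C12H11NO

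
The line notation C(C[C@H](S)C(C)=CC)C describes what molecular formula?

C8H16S

Heavy atoms from the SMILES: 8 C, 1 S.
Implicit hydrogens by atom environment:
  3 × C: 3 H each → 9
  2 × C: 2 H each → 4
  2 × C: 1 H each → 2
  1 × C: no H
  1 × S: 1 H
  Total hydrogens = 16.
Molecular formula: C8H16S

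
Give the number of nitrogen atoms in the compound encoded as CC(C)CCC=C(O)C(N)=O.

1

The symbol for nitrogen appears 1 time in the SMILES.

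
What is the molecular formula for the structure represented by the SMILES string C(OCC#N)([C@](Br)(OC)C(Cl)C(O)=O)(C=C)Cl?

C9H10BrCl2NO4

Heavy atoms from the SMILES: 1 Br, 9 C, 2 Cl, 1 N, 4 O.
Implicit hydrogens by atom environment:
  4 × C: no H
  3 × O: no H
  2 × C: 2 H each → 4
  2 × C: 1 H each → 2
  2 × Cl: no H
  1 × Br: no H
  1 × C: 3 H
  1 × N: no H
  1 × O: 1 H
  Total hydrogens = 10.
Molecular formula: C9H10BrCl2NO4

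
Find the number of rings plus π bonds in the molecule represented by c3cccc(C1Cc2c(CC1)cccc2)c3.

9

Molecular formula from the SMILES: C16H16.
DoU = (2C + 2 + N − H − X)/2 = (2·16 + 2 + 0 − 16 − 0)/2 = 18/2 = 9.
(Structurally: 3 ring(s) + 6 π bond(s) = 9.)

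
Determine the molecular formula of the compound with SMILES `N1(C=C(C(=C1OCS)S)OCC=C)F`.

C8H10FNO2S2

Heavy atoms from the SMILES: 8 C, 1 F, 1 N, 2 O, 2 S.
Implicit hydrogens by atom environment:
  3 × C: 2 H each → 6
  3 × C (aromatic): no H
  2 × O: no H
  2 × S: 1 H each → 2
  1 × C (aromatic): 1 H
  1 × C: 1 H
  1 × F: no H
  1 × N (aromatic): no H
  Total hydrogens = 10.
Molecular formula: C8H10FNO2S2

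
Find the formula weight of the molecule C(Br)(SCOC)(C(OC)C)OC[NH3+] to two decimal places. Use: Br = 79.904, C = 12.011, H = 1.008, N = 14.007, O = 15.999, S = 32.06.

Molecular formula: C7H17BrNO3S+.
M = 1×79.904 + 7×12.011 + 17×1.008 + 1×14.007 + 3×15.999 + 1×32.06 = 275.18 g/mol.

275.18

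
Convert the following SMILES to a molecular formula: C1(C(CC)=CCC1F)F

Heavy atoms from the SMILES: 7 C, 2 F.
Implicit hydrogens by atom environment:
  3 × C: 1 H each → 3
  2 × C: 2 H each → 4
  2 × F: no H
  1 × C: 3 H
  1 × C: no H
  Total hydrogens = 10.
Molecular formula: C7H10F2

C7H10F2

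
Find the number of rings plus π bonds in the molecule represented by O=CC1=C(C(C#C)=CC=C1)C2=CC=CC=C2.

Molecular formula from the SMILES: C15H10O.
DoU = (2C + 2 + N − H − X)/2 = (2·15 + 2 + 0 − 10 − 0)/2 = 22/2 = 11.
(Structurally: 2 ring(s) + 9 π bond(s) = 11.)

11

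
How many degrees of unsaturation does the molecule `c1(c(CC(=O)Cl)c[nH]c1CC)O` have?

Molecular formula from the SMILES: C8H10ClNO2.
DoU = (2C + 2 + N − H − X)/2 = (2·8 + 2 + 1 − 10 − 1)/2 = 8/2 = 4.
(Structurally: 1 ring(s) + 3 π bond(s) = 4.)

4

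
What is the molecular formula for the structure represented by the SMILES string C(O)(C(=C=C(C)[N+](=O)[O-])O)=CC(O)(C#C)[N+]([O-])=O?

Heavy atoms from the SMILES: 9 C, 2 N, 7 O.
Implicit hydrogens by atom environment:
  6 × C: no H
  3 × O: 1 H each → 3
  2 × C: 1 H each → 2
  2 × N (charge +1): no H
  2 × O: no H
  2 × O (charge -1): no H
  1 × C: 3 H
  Total hydrogens = 8.
Molecular formula: C9H8N2O7

C9H8N2O7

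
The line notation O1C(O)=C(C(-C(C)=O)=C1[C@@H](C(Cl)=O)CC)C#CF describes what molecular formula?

Heavy atoms from the SMILES: 12 C, 1 Cl, 1 F, 4 O.
Implicit hydrogens by atom environment:
  4 × C (aromatic): no H
  4 × C: no H
  2 × C: 3 H each → 6
  2 × O: no H
  1 × C: 2 H
  1 × C: 1 H
  1 × Cl: no H
  1 × F: no H
  1 × O: 1 H
  1 × O (aromatic): no H
  Total hydrogens = 10.
Molecular formula: C12H10ClFO4

C12H10ClFO4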